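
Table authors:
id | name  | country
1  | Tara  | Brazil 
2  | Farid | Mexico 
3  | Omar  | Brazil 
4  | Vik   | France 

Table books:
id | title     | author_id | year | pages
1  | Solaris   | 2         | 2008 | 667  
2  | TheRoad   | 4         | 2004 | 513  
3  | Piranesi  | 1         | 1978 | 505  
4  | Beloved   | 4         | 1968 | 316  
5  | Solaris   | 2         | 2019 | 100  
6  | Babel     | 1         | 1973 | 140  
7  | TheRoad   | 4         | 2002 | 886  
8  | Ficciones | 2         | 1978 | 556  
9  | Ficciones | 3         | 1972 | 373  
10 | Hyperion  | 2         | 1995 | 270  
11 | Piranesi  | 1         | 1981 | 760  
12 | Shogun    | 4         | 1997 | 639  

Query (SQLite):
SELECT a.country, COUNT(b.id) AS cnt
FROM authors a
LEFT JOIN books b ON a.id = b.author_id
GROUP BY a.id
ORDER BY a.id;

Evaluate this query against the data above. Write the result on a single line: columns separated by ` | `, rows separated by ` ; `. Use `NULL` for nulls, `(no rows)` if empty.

Brazil | 3 ; Mexico | 4 ; Brazil | 1 ; France | 4

LEFT JOIN keeps every authors row; unmatched ones get NULL for books columns.
Group by authors.id and compute COUNT(b.id). COUNT(col) of an all-NULL group is 0.
  1: ids {3, 6, 11} → COUNT(b.id)=3
  2: ids {1, 5, 8, 10} → COUNT(b.id)=4
  3: ids {9} → COUNT(b.id)=1
  4: ids {2, 4, 7, 12} → COUNT(b.id)=4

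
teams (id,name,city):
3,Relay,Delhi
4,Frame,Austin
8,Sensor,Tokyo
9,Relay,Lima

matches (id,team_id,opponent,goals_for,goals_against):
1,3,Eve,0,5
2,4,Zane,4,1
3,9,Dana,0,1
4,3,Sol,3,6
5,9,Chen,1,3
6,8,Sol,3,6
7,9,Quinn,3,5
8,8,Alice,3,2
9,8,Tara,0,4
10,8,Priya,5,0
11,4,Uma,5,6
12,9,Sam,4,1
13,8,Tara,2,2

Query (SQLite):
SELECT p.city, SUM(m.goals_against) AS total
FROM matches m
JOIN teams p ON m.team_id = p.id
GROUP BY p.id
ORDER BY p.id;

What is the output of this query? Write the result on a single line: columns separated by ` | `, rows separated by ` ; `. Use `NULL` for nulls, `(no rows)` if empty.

Delhi | 11 ; Austin | 7 ; Tokyo | 14 ; Lima | 10

Join each matches row to its teams via team_id.
Group joined rows by teams.id; compute SUM(m.goals_against) per group.
  3: ids {1, 4} → SUM(m.goals_against)=11
  4: ids {2, 11} → SUM(m.goals_against)=7
  8: ids {6, 8, 9, 10, 13} → SUM(m.goals_against)=14
  9: ids {3, 5, 7, 12} → SUM(m.goals_against)=10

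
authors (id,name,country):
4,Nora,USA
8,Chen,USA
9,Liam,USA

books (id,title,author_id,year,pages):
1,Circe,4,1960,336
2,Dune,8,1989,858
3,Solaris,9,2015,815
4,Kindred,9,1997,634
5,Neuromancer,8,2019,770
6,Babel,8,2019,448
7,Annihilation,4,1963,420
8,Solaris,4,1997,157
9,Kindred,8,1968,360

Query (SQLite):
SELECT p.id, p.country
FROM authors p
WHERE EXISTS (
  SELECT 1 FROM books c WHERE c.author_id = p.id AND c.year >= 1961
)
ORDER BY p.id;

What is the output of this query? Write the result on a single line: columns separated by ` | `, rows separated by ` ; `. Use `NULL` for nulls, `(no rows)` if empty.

4 | USA ; 8 | USA ; 9 | USA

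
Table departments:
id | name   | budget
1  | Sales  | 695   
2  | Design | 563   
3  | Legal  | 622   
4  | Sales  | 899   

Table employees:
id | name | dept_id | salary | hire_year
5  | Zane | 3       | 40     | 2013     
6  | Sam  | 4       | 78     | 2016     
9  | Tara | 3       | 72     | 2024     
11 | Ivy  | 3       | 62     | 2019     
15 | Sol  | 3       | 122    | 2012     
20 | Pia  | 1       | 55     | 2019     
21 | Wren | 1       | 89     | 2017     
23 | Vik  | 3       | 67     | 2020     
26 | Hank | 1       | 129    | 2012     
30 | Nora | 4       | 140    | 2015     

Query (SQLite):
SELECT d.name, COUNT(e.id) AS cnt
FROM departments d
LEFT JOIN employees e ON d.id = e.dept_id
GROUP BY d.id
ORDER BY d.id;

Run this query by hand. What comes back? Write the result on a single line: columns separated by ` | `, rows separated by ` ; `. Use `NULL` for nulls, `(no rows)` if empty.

Sales | 3 ; Design | 0 ; Legal | 5 ; Sales | 2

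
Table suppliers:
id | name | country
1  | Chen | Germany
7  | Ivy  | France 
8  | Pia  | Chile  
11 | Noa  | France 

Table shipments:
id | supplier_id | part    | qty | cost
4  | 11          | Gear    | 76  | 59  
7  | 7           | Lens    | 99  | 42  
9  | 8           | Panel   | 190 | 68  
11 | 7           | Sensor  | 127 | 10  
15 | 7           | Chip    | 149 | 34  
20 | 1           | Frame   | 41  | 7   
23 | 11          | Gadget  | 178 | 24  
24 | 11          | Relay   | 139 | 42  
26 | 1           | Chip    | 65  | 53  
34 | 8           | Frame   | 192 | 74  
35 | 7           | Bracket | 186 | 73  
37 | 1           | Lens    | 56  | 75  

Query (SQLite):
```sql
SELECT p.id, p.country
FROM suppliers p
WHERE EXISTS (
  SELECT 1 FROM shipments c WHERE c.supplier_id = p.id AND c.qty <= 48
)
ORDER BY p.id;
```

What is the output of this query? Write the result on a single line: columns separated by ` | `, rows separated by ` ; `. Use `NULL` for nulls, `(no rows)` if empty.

For each suppliers row, check whether any shipments with matching supplier_id has qty <= 48.
Keep rows where that is true.

1 | Germany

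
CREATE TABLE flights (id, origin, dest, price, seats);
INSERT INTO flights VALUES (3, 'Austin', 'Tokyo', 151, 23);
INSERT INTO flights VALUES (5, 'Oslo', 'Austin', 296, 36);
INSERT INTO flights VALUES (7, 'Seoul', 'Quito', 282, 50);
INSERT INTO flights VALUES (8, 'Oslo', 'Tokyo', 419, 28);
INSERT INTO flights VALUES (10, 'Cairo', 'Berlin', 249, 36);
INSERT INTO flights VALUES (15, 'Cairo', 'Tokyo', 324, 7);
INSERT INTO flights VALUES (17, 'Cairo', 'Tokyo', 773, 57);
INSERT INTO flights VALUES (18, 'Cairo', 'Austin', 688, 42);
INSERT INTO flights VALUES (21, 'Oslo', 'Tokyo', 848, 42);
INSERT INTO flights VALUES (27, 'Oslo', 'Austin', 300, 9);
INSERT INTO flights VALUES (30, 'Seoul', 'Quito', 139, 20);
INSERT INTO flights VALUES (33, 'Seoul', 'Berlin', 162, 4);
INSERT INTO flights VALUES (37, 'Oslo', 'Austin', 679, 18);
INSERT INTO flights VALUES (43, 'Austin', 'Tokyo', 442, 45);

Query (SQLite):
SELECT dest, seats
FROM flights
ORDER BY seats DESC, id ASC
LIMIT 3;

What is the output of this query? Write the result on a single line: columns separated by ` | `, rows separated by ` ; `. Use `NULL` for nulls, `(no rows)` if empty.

Tokyo | 57 ; Quito | 50 ; Tokyo | 45

Sort by seats desc, tiebreak id asc: (57, id=17), (50, id=7), (45, id=43), (42, id=18), (42, id=21), (36, id=5) …. Take first 3.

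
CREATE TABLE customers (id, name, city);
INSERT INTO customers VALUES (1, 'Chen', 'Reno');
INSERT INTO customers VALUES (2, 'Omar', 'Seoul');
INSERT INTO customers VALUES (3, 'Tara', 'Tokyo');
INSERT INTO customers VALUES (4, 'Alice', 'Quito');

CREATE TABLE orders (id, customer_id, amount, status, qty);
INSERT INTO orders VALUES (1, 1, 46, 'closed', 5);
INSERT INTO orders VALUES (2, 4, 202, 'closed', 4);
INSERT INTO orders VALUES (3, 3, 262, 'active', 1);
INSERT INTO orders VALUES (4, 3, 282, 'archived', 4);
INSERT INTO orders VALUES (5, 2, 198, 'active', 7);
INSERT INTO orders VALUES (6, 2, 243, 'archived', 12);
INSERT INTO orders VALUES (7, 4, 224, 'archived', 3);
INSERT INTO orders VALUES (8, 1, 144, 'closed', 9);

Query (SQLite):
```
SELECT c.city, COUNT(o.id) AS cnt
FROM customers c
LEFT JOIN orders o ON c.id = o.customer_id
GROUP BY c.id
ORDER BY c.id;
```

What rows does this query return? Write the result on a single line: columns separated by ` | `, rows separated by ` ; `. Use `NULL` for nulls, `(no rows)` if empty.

Reno | 2 ; Seoul | 2 ; Tokyo | 2 ; Quito | 2

LEFT JOIN keeps every customers row; unmatched ones get NULL for orders columns.
Group by customers.id and compute COUNT(o.id). COUNT(col) of an all-NULL group is 0.
  1: ids {1, 8} → COUNT(o.id)=2
  2: ids {5, 6} → COUNT(o.id)=2
  3: ids {3, 4} → COUNT(o.id)=2
  4: ids {2, 7} → COUNT(o.id)=2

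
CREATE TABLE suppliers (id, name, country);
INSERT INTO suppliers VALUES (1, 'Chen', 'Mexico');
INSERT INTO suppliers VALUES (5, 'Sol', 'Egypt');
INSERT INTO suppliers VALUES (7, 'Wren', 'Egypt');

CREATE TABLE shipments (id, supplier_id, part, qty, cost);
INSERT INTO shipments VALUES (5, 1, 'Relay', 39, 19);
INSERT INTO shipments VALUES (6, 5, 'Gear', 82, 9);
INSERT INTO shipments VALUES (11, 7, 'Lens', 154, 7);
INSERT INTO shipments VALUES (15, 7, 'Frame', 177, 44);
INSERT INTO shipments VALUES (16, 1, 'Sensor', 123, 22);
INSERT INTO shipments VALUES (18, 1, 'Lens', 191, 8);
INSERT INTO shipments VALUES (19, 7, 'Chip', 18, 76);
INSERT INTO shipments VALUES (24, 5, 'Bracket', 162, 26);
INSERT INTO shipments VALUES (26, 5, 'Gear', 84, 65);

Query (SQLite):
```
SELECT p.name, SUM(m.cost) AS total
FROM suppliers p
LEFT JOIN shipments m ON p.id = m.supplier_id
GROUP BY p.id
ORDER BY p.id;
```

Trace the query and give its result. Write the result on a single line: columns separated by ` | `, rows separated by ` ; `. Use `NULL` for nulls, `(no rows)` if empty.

LEFT JOIN keeps every suppliers row; unmatched ones get NULL for shipments columns.
Group by suppliers.id and compute SUM(m.cost). SUM over an all-NULL group is NULL.
  1: ids {5, 16, 18} → SUM(m.cost)=49
  5: ids {6, 24, 26} → SUM(m.cost)=100
  7: ids {11, 15, 19} → SUM(m.cost)=127

Chen | 49 ; Sol | 100 ; Wren | 127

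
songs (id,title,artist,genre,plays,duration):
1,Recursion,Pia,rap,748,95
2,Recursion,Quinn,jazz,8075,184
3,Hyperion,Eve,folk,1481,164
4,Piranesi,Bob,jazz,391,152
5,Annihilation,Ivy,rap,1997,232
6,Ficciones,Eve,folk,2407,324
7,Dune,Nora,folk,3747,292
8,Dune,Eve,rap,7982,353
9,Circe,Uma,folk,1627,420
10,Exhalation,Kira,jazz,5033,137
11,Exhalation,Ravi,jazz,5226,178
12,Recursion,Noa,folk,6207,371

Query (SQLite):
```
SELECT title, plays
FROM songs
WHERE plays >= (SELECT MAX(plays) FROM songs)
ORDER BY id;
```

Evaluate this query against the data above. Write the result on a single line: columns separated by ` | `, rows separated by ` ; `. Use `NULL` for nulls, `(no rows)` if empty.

Recursion | 8075

Scalar subquery: MAX(plays) over all songs rows = 8075.
Keep rows where plays >= that value.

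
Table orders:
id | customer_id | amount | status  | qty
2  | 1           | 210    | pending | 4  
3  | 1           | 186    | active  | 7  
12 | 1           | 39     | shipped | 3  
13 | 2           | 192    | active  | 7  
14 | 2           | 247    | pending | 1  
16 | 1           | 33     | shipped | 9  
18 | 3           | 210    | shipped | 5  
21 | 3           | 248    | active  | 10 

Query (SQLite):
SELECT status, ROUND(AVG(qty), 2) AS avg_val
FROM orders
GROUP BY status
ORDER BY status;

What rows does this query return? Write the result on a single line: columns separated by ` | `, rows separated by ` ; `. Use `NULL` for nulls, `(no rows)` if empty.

Partition orders by status; compute ROUND(AVG(qty), 2) within each group.
  active: ids {3, 13, 21} → ROUND(AVG(qty), 2)=8
  pending: ids {2, 14} → ROUND(AVG(qty), 2)=2.5
  shipped: ids {12, 16, 18} → ROUND(AVG(qty), 2)=5.67

active | 8 ; pending | 2.5 ; shipped | 5.67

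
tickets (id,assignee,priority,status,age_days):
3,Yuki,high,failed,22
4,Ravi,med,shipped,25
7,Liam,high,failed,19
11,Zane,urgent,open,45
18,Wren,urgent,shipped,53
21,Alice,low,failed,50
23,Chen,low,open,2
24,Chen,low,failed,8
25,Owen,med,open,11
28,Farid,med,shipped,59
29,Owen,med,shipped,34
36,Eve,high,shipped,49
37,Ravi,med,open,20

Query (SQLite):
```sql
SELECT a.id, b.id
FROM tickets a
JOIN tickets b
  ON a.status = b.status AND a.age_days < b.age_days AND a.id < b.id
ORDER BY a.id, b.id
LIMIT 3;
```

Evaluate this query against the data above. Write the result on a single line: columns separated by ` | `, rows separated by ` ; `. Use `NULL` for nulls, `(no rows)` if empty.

3 | 21 ; 4 | 18 ; 4 | 28

Pairs (a,b) with same status, a.age_days < b.age_days, a.id < b.id.
status groups: failed:{3,7,21,24} open:{11,23,25,37} shipped:{4,18,28,29,36}
Ordered by (a.id, b.id); first 3.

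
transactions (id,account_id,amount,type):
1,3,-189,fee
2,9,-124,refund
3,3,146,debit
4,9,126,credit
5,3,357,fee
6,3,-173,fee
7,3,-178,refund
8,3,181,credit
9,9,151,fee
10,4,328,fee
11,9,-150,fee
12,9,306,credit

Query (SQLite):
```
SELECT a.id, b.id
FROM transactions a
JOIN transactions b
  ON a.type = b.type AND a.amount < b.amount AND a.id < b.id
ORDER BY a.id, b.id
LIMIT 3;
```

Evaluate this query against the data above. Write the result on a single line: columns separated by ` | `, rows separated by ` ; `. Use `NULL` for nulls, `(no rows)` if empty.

1 | 5 ; 1 | 6 ; 1 | 9

Pairs (a,b) with same type, a.amount < b.amount, a.id < b.id.
type groups: credit:{4,8,12} debit:{3} fee:{1,5,6,9,10,11} refund:{2,7}
Ordered by (a.id, b.id); first 3.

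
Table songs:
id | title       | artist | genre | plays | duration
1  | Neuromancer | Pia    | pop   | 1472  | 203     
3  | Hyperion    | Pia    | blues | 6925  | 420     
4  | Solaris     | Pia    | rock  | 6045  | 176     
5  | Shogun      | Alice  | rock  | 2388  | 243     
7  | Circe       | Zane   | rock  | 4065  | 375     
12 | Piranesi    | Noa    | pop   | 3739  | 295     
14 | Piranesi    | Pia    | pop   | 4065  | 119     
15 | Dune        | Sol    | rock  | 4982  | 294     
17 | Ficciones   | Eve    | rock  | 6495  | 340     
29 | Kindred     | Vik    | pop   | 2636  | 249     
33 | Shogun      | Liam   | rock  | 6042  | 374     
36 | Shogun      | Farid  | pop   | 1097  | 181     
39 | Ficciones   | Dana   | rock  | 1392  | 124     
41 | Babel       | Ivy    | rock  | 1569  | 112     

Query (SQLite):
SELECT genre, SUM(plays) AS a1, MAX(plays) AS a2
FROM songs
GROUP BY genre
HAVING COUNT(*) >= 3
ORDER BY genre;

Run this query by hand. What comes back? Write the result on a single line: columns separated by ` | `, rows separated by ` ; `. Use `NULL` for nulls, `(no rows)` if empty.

pop | 13009 | 4065 ; rock | 32978 | 6495

Group songs by genre.
Per group compute: SUM(plays), MAX(plays).
HAVING: drop groups with fewer than 3 rows.
  blues: ids {3} → SUM(plays)=6925, MAX(plays)=6925
  pop: ids {1, 12, 14, 29, 36} → SUM(plays)=13009, MAX(plays)=4065
  rock: ids {4, 5, 7, 15, 17, 33, 39, 41} → SUM(plays)=32978, MAX(plays)=6495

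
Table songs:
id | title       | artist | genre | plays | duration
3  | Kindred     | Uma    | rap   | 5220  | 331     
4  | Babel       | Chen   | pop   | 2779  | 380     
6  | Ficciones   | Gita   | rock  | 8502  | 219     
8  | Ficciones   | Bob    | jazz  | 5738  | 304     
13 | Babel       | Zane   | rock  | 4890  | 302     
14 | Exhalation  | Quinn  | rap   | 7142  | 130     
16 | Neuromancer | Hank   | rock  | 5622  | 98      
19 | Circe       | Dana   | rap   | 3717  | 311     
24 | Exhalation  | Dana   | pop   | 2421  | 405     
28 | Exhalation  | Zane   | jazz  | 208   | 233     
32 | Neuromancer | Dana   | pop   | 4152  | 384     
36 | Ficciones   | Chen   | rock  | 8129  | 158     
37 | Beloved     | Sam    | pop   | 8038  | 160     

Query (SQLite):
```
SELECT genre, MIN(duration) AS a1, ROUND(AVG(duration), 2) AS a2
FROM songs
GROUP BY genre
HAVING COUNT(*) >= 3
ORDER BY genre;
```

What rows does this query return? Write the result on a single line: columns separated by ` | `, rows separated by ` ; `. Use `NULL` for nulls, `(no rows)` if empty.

Group songs by genre.
Per group compute: MIN(duration), ROUND(AVG(duration), 2).
HAVING: drop groups with fewer than 3 rows.
  jazz: ids {8, 28} → MIN(duration)=233, ROUND(AVG(duration), 2)=268.5
  pop: ids {4, 24, 32, 37} → MIN(duration)=160, ROUND(AVG(duration), 2)=332.25
  rap: ids {3, 14, 19} → MIN(duration)=130, ROUND(AVG(duration), 2)=257.33
  rock: ids {6, 13, 16, 36} → MIN(duration)=98, ROUND(AVG(duration), 2)=194.25

pop | 160 | 332.25 ; rap | 130 | 257.33 ; rock | 98 | 194.25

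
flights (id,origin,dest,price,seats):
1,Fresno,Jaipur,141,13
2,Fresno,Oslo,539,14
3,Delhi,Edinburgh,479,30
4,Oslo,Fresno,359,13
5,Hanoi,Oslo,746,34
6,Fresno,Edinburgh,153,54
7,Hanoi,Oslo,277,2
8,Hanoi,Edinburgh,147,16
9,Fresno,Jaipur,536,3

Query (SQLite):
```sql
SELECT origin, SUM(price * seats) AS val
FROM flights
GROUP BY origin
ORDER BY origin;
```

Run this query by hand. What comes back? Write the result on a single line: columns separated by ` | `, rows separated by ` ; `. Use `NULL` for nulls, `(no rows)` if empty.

For each row compute price * seats.
Group by origin; take SUM of the expression per group.
  Delhi: ids {3} → SUM(price * seats)=14370
  Fresno: ids {1, 2, 6, 9} → SUM(price * seats)=19249
  Hanoi: ids {5, 7, 8} → SUM(price * seats)=28270
  Oslo: ids {4} → SUM(price * seats)=4667

Delhi | 14370 ; Fresno | 19249 ; Hanoi | 28270 ; Oslo | 4667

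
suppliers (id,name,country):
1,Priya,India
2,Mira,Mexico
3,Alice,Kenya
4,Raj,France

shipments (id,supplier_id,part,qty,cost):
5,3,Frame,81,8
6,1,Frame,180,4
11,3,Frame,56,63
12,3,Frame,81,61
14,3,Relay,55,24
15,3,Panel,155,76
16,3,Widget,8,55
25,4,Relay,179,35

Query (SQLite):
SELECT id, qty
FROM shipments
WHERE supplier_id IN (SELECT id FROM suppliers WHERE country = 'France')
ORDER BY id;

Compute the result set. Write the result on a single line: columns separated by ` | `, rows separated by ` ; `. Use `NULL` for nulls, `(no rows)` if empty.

Inner query: suppliers.id where country = 'France'.
Outer: keep shipments rows whose supplier_id is in that set.
Inner query → {4}

25 | 179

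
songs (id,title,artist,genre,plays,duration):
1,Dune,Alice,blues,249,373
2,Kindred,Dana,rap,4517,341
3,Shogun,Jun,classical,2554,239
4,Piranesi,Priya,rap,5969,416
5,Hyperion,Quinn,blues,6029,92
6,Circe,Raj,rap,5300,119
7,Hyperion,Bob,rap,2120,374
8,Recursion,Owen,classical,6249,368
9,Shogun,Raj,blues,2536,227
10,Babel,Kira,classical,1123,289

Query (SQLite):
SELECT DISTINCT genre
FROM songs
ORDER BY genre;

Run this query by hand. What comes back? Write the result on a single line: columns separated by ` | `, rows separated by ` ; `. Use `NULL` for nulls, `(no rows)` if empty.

blues ; classical ; rap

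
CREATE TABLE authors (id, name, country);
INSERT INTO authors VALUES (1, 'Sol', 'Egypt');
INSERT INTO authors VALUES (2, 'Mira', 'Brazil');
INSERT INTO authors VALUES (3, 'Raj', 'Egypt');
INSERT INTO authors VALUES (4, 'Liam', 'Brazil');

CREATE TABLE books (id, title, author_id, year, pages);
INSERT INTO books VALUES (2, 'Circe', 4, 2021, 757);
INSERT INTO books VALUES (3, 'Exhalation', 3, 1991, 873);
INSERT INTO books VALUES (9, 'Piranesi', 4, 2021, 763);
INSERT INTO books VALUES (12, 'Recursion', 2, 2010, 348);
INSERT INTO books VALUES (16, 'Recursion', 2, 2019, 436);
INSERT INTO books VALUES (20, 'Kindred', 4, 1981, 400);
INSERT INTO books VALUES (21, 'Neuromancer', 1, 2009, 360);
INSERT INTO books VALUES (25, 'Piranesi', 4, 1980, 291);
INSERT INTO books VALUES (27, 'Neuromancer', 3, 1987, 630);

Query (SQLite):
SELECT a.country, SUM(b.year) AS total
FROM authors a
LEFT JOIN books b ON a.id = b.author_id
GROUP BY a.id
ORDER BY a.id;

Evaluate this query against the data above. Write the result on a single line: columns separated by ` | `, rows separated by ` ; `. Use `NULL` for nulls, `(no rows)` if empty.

Egypt | 2009 ; Brazil | 4029 ; Egypt | 3978 ; Brazil | 8003

LEFT JOIN keeps every authors row; unmatched ones get NULL for books columns.
Group by authors.id and compute SUM(b.year). SUM over an all-NULL group is NULL.
  1: ids {21} → SUM(b.year)=2009
  2: ids {12, 16} → SUM(b.year)=4029
  3: ids {3, 27} → SUM(b.year)=3978
  4: ids {2, 9, 20, 25} → SUM(b.year)=8003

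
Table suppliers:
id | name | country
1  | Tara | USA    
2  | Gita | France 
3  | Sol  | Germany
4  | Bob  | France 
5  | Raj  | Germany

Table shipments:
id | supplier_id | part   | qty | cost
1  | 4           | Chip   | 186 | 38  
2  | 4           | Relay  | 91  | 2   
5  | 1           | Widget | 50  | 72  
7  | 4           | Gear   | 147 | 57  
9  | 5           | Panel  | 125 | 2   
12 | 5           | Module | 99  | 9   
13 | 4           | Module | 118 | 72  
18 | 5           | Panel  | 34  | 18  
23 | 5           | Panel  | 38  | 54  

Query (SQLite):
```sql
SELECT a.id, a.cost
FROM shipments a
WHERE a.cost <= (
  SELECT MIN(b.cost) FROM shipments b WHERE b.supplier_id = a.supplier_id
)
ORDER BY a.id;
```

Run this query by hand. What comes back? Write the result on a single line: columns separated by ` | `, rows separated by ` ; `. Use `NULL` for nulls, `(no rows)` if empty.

For each shipments row a, compute MIN(cost) over rows sharing a.supplier_id.
Keep row a if a.cost <= that per-group MIN.
  supplier_id=1: MIN(cost) = 72
  supplier_id=4: MIN(cost) = 2
  supplier_id=5: MIN(cost) = 2

2 | 2 ; 5 | 72 ; 9 | 2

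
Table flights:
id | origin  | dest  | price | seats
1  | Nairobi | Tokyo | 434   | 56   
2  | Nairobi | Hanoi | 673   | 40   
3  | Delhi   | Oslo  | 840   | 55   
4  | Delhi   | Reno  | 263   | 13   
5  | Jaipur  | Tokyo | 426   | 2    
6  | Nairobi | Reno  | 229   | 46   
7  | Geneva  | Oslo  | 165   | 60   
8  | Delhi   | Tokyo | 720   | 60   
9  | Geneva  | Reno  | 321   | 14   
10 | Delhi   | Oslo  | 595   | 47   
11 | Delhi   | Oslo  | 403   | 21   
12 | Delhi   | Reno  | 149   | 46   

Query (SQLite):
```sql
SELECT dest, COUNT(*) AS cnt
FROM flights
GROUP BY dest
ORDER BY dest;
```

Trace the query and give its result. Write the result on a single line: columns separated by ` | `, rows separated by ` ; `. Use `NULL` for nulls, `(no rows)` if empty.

Partition flights by dest; compute COUNT(*) within each group.
  Hanoi: ids {2} → COUNT(*)=1
  Oslo: ids {3, 7, 10, 11} → COUNT(*)=4
  Reno: ids {4, 6, 9, 12} → COUNT(*)=4
  Tokyo: ids {1, 5, 8} → COUNT(*)=3

Hanoi | 1 ; Oslo | 4 ; Reno | 4 ; Tokyo | 3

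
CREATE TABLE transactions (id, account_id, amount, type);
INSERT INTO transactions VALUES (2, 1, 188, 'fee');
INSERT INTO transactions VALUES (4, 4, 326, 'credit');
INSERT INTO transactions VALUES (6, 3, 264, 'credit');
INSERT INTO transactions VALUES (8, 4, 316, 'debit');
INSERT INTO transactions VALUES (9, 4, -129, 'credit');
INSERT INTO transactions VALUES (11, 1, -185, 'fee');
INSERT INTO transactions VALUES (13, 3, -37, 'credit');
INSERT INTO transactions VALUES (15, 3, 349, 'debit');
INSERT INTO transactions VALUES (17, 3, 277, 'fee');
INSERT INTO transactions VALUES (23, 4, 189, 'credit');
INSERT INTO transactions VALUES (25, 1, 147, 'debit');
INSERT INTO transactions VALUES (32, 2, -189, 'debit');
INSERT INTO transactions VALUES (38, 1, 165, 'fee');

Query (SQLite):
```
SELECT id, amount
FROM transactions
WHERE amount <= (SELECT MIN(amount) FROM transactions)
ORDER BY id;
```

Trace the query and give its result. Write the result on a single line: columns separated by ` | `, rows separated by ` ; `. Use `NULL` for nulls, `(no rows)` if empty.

32 | -189

Scalar subquery: MIN(amount) over all transactions rows = -189.
Keep rows where amount <= that value.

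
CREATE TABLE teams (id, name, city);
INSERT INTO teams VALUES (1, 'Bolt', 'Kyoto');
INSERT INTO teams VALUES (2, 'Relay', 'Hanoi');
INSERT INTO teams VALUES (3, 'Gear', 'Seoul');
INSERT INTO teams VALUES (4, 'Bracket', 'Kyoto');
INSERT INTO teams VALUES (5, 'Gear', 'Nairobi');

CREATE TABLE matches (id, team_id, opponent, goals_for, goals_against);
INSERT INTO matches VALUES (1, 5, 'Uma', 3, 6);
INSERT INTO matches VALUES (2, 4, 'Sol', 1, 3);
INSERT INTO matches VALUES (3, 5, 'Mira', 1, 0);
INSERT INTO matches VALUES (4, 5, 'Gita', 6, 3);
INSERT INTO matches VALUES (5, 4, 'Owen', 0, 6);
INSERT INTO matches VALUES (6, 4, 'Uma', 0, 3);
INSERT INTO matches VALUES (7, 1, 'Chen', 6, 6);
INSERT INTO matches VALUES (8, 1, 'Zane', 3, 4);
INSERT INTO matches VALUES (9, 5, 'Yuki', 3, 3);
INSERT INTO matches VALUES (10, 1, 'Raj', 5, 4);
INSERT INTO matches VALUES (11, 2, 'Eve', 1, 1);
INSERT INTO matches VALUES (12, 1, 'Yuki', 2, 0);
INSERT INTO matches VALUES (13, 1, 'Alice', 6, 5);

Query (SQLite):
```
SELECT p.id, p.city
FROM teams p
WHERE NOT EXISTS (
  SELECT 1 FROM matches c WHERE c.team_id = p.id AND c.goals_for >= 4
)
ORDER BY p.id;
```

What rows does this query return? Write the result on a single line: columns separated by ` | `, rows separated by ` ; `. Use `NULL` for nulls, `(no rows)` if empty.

For each teams row, check whether any matches with matching team_id has goals_for >= 4.
Keep rows where that is false.

2 | Hanoi ; 3 | Seoul ; 4 | Kyoto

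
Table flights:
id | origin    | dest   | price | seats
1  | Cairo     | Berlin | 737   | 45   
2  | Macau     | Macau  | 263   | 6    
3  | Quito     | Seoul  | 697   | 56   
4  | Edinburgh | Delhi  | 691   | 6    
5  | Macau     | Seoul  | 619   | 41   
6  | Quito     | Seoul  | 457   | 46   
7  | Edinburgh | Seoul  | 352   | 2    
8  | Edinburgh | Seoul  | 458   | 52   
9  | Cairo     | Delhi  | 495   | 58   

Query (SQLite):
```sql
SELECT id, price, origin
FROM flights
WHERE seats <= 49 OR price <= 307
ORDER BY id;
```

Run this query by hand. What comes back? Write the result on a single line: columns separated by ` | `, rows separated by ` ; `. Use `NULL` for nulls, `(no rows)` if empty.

seats <= 49: ids {1, 2, 4, 5, 6, 7}
price <= 307: ids {2}
Combine with OR.

1 | 737 | Cairo ; 2 | 263 | Macau ; 4 | 691 | Edinburgh ; 5 | 619 | Macau ; 6 | 457 | Quito ; 7 | 352 | Edinburgh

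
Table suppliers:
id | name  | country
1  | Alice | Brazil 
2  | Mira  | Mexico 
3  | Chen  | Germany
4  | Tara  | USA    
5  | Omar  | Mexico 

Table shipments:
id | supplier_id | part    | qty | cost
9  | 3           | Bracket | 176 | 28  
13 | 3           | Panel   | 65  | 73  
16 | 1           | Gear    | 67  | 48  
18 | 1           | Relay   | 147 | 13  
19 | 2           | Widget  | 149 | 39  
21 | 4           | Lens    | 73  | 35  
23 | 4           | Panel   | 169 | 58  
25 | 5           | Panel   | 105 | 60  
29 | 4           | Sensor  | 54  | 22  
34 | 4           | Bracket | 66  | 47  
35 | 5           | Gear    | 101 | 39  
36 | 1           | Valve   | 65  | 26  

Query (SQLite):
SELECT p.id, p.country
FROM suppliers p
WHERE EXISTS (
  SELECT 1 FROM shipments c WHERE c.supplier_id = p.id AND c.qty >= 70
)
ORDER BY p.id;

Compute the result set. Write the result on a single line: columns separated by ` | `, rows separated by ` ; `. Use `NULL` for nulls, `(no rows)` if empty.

1 | Brazil ; 2 | Mexico ; 3 | Germany ; 4 | USA ; 5 | Mexico

For each suppliers row, check whether any shipments with matching supplier_id has qty >= 70.
Keep rows where that is true.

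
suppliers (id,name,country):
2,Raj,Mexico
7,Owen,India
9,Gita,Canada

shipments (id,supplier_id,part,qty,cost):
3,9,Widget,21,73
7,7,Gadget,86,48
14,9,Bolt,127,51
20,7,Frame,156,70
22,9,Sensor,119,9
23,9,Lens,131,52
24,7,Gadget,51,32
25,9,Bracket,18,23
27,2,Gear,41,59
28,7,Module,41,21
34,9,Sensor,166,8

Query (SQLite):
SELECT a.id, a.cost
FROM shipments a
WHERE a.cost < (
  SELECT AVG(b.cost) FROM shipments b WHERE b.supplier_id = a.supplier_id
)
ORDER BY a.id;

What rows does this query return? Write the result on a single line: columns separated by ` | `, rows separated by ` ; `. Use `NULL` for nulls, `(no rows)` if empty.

22 | 9 ; 24 | 32 ; 25 | 23 ; 28 | 21 ; 34 | 8

For each shipments row a, compute AVG(cost) over rows sharing a.supplier_id.
Keep row a if a.cost < that per-group AVG.
  supplier_id=2: AVG(cost) = 59.0
  supplier_id=7: AVG(cost) = 42.75
  supplier_id=9: AVG(cost) = 36.0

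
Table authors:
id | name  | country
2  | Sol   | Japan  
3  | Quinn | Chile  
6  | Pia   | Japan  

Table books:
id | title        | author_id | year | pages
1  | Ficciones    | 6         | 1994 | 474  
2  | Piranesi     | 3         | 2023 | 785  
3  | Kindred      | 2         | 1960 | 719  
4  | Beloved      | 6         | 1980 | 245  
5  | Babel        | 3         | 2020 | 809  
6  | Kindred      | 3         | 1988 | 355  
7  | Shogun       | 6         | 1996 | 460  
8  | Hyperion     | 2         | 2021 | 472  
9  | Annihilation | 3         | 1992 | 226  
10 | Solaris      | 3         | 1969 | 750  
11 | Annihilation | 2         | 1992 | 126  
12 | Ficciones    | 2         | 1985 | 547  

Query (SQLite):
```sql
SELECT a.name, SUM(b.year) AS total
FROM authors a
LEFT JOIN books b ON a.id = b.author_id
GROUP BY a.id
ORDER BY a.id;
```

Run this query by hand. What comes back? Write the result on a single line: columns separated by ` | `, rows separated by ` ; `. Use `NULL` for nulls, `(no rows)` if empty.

LEFT JOIN keeps every authors row; unmatched ones get NULL for books columns.
Group by authors.id and compute SUM(b.year). SUM over an all-NULL group is NULL.
  2: ids {3, 8, 11, 12} → SUM(b.year)=7958
  3: ids {2, 5, 6, 9, 10} → SUM(b.year)=9992
  6: ids {1, 4, 7} → SUM(b.year)=5970

Sol | 7958 ; Quinn | 9992 ; Pia | 5970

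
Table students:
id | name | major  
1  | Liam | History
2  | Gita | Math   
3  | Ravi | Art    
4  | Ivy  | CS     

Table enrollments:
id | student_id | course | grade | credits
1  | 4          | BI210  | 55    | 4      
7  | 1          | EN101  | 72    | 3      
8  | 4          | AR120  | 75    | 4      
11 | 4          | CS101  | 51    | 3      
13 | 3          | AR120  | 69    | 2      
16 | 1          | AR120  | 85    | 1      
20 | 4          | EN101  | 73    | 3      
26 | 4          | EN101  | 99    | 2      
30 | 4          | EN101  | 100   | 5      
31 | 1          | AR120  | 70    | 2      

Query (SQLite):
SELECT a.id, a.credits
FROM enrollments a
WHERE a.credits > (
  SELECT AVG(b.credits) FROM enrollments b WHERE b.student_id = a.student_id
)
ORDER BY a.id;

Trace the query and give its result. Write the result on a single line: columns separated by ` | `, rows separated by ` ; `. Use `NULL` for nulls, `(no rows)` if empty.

1 | 4 ; 7 | 3 ; 8 | 4 ; 30 | 5

For each enrollments row a, compute AVG(credits) over rows sharing a.student_id.
Keep row a if a.credits > that per-group AVG.
  student_id=1: AVG(credits) = 2.0
  student_id=3: AVG(credits) = 2.0
  student_id=4: AVG(credits) = 3.5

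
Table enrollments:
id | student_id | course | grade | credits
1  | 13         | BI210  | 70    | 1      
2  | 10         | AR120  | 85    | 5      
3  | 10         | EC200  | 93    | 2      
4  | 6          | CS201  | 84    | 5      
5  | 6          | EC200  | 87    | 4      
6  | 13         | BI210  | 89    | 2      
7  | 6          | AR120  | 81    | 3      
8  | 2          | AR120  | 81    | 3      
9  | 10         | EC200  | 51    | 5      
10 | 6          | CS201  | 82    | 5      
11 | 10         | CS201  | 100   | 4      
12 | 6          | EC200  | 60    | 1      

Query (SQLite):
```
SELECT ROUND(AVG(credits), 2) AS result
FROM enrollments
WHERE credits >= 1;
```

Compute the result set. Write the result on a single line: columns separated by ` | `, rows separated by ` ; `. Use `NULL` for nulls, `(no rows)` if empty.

3.33

Rows where credits >= 1 → credits values: [1, 5, 2, 5, 4, 2, 3, 3, 5, 5, 4, 1].
AVG = 40 / 12 (rounded to 2 dp).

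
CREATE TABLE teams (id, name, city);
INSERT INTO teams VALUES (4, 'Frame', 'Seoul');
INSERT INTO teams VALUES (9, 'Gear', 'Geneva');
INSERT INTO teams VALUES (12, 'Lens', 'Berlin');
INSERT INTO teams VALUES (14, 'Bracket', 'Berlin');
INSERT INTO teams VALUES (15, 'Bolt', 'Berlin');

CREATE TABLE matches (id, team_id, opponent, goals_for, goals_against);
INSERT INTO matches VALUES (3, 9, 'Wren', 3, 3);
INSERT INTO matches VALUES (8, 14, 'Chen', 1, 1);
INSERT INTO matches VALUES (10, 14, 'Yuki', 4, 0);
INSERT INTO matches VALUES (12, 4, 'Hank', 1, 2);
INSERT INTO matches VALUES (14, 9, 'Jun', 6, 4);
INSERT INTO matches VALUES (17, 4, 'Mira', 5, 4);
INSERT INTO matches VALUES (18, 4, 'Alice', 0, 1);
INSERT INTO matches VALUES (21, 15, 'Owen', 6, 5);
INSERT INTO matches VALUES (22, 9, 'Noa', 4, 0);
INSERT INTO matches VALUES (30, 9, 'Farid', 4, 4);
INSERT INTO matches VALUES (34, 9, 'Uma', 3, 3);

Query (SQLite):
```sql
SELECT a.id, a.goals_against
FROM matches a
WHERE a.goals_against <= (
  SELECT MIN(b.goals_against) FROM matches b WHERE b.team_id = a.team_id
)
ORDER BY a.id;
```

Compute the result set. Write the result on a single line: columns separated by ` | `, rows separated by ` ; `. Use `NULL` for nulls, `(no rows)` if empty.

10 | 0 ; 18 | 1 ; 21 | 5 ; 22 | 0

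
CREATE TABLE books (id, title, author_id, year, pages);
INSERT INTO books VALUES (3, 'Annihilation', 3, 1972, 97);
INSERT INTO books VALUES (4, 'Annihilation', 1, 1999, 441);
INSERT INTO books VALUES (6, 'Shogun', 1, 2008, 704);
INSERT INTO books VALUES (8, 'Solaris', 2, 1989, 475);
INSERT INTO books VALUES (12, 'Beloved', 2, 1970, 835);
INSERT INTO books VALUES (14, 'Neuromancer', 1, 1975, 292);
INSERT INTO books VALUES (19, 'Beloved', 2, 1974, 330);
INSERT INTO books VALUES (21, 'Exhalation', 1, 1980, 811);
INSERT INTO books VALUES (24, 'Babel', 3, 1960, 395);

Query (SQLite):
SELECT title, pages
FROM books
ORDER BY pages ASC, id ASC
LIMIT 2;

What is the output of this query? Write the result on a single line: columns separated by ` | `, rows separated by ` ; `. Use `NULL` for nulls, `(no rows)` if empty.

Sort by pages asc, tiebreak id asc: (97, id=3), (292, id=14), (330, id=19), (395, id=24), (441, id=4) …. Take first 2.

Annihilation | 97 ; Neuromancer | 292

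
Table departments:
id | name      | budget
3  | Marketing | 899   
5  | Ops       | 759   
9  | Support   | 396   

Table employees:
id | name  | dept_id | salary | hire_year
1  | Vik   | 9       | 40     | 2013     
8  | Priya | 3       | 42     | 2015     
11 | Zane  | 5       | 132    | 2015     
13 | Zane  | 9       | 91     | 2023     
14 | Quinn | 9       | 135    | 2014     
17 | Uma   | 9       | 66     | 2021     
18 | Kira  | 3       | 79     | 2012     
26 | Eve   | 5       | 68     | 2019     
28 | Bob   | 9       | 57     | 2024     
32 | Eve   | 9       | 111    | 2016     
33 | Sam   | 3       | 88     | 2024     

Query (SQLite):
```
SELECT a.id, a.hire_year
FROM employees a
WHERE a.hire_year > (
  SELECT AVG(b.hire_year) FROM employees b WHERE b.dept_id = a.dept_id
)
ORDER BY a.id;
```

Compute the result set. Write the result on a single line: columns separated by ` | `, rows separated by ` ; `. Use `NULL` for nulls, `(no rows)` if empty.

13 | 2023 ; 17 | 2021 ; 26 | 2019 ; 28 | 2024 ; 33 | 2024

For each employees row a, compute AVG(hire_year) over rows sharing a.dept_id.
Keep row a if a.hire_year > that per-group AVG.
  dept_id=3: AVG(hire_year) = 2017.0
  dept_id=5: AVG(hire_year) = 2017.0
  dept_id=9: AVG(hire_year) = 2018.5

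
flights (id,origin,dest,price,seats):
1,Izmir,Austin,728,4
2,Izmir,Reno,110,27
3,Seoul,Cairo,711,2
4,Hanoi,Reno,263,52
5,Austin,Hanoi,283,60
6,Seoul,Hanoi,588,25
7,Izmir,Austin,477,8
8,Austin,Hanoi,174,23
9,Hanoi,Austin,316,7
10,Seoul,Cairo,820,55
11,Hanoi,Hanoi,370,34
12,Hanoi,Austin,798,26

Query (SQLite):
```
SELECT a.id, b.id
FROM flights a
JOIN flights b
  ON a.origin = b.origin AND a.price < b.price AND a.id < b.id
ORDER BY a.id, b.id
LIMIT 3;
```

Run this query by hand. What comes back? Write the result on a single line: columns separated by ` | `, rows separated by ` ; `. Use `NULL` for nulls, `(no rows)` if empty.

2 | 7 ; 3 | 10 ; 4 | 9

Pairs (a,b) with same origin, a.price < b.price, a.id < b.id.
origin groups: Austin:{5,8} Hanoi:{4,9,11,12} Izmir:{1,2,7} Seoul:{3,6,10}
Ordered by (a.id, b.id); first 3.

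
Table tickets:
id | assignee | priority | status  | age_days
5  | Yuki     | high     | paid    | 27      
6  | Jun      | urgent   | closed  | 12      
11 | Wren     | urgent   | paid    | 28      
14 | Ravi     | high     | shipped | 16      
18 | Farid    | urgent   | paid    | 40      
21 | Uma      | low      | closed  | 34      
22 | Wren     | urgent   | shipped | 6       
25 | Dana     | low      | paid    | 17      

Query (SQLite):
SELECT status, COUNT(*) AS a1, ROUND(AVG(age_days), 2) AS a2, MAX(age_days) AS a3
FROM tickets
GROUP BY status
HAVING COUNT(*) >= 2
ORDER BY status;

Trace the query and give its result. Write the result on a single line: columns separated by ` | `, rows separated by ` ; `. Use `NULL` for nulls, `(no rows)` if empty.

closed | 2 | 23 | 34 ; paid | 4 | 28 | 40 ; shipped | 2 | 11 | 16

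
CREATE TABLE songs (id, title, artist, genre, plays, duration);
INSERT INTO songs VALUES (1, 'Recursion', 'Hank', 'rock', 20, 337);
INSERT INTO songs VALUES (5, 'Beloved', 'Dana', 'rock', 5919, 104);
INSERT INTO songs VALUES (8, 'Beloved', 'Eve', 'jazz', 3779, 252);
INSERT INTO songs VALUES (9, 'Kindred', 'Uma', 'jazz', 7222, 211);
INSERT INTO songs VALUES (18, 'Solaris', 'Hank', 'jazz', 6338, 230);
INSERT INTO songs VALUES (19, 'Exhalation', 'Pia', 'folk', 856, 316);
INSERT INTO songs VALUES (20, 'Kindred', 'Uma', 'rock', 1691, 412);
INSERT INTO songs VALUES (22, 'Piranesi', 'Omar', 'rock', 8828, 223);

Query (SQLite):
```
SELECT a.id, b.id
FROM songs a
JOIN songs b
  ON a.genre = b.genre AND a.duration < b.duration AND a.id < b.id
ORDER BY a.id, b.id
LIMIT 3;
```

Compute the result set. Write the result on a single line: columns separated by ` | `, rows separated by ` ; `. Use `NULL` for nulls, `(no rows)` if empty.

Pairs (a,b) with same genre, a.duration < b.duration, a.id < b.id.
genre groups: folk:{19} jazz:{8,9,18} rock:{1,5,20,22}
Ordered by (a.id, b.id); first 3.

1 | 20 ; 5 | 20 ; 5 | 22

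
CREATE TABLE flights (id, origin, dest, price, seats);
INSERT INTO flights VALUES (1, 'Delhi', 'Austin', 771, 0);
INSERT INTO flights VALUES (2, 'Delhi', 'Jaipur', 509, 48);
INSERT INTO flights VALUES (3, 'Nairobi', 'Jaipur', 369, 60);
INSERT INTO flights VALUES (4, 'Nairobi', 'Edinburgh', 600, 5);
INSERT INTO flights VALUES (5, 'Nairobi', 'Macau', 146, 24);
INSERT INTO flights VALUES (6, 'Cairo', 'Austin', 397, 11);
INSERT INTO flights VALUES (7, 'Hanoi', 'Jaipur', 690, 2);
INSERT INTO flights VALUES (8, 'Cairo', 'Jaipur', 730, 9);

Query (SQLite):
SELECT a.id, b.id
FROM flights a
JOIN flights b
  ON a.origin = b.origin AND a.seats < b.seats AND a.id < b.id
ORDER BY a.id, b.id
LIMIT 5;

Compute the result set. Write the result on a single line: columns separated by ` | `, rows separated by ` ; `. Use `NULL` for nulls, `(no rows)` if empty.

Pairs (a,b) with same origin, a.seats < b.seats, a.id < b.id.
origin groups: Cairo:{6,8} Delhi:{1,2} Hanoi:{7} Nairobi:{3,4,5}
Ordered by (a.id, b.id); first 5.

1 | 2 ; 4 | 5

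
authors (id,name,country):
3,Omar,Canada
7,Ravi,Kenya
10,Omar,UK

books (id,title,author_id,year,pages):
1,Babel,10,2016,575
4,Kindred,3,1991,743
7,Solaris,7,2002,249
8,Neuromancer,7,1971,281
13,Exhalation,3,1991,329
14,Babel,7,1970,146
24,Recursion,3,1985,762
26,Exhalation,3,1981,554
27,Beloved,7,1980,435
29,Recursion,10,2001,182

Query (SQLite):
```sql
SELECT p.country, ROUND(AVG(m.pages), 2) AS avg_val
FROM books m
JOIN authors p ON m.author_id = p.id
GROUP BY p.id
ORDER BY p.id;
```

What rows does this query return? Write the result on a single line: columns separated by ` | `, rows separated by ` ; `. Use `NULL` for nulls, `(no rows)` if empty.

Join each books row to its authors via author_id.
Group joined rows by authors.id; compute ROUND(AVG(m.pages), 2) per group.
  3: ids {4, 13, 24, 26} → ROUND(AVG(m.pages), 2)=597
  7: ids {7, 8, 14, 27} → ROUND(AVG(m.pages), 2)=277.75
  10: ids {1, 29} → ROUND(AVG(m.pages), 2)=378.5

Canada | 597 ; Kenya | 277.75 ; UK | 378.5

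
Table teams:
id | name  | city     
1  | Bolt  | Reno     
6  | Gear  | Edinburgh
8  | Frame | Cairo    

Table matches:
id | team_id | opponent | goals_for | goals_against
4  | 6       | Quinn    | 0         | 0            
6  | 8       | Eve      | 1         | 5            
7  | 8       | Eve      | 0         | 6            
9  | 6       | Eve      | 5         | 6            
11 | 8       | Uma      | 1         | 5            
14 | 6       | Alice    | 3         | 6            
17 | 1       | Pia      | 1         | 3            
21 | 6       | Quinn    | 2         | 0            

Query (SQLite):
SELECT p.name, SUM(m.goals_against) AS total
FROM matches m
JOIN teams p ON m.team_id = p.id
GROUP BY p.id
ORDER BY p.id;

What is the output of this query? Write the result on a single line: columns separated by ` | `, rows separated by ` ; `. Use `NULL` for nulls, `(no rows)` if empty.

Join each matches row to its teams via team_id.
Group joined rows by teams.id; compute SUM(m.goals_against) per group.
  1: ids {17} → SUM(m.goals_against)=3
  6: ids {4, 9, 14, 21} → SUM(m.goals_against)=12
  8: ids {6, 7, 11} → SUM(m.goals_against)=16

Bolt | 3 ; Gear | 12 ; Frame | 16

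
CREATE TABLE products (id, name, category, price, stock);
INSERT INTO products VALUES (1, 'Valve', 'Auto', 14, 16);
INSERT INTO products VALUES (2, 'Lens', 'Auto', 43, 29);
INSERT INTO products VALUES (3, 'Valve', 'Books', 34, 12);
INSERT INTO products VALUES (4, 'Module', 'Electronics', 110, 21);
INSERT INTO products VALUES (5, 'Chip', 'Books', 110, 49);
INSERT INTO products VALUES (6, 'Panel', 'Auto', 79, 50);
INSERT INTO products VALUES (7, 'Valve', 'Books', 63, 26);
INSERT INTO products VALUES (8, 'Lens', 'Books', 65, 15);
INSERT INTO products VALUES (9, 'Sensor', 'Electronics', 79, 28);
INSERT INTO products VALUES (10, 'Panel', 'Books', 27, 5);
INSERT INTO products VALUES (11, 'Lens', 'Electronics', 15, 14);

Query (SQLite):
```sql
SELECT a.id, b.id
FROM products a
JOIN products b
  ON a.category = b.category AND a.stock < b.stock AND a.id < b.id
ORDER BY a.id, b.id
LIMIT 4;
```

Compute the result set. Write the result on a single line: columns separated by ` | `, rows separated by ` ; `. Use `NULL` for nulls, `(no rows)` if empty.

1 | 2 ; 1 | 6 ; 2 | 6 ; 3 | 5

Pairs (a,b) with same category, a.stock < b.stock, a.id < b.id.
category groups: Auto:{1,2,6} Books:{3,5,7,8,10} Electronics:{4,9,11}
Ordered by (a.id, b.id); first 4.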